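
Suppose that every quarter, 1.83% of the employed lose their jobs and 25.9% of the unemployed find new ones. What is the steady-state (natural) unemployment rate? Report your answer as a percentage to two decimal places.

At steady state the flows balance: s·E = f·U, so U/(E+U) = s/(s+f).
u* = 1.83 / (1.83 + 25.9) = 1.83 / 27.73 = 6.60%.

Steady-state unemployment rate ≈ 6.60%.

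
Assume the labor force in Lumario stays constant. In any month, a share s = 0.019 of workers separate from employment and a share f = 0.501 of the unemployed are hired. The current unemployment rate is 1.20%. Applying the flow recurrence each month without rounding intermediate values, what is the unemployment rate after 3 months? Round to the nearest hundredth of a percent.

With a fixed labor force, u_{t+1} = u_t + s·(1−u_t) − f·u_t = u_t·(1−s−f) + s.
Here 1−s−f = 0.480 and s = 0.019.
u_1 = 0.012000 × 0.480 + 0.019 = 0.024760.
u_2 = 0.024760 × 0.480 + 0.019 = 0.030885.
u_3 = 0.030885 × 0.480 + 0.019 = 0.033825.

Unemployment rate after three months ≈ 3.38%.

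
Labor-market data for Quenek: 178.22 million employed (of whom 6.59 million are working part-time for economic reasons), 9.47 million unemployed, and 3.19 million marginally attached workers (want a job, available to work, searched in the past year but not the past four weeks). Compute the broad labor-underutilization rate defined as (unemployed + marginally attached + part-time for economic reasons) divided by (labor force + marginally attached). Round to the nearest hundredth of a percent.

Broad underutilization rate ≈ 10.08%.

Labor force = 178.22 + 9.47 = 187.69 million.
Numerator = 9.47 + 3.19 + 6.59 = 19.25 million.
Denominator = 187.69 + 3.19 = 190.88 million.
Broad rate = 19.25 / 190.88 = 10.08%.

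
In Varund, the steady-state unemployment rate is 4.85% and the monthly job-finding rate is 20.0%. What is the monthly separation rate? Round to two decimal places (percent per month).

Separation rate ≈ 1.02% per month.

From u* = s/(s+f): s = u·f/(1−u).
s = 0.0485 × 20.0 / (1 − 0.0485) = 0.9700 / 0.9515 ≈ 1.02% per month.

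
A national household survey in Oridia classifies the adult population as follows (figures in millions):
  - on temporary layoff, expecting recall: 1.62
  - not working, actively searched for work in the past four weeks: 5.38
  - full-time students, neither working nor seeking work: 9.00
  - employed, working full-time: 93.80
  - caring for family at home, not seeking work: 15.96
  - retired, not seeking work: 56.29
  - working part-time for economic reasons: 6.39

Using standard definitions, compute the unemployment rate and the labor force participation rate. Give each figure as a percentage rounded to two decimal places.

Employed = 93.80 + 6.39 = 100.19 million (anyone who worked, including part-time for economic reasons, counts as employed).
Unemployed = 1.62 + 5.38 = 7.00 million (jobless and actively searching, or on temporary layoff).
Labor force = 100.19 + 7.00 = 107.19 million.
Not in labor force = 9.00 + 15.96 + 56.29 = 81.25 million (those not working and not actively searching are outside the labor force).
Civilian working-age population = 107.19 + 81.25 = 188.44 million.
Unemployment rate = 7.00 / 107.19 = 6.53%.
Labor force participation rate = 107.19 / 188.44 = 56.88%.

Unemployment rate ≈ 6.53%; labor force participation rate ≈ 56.88%.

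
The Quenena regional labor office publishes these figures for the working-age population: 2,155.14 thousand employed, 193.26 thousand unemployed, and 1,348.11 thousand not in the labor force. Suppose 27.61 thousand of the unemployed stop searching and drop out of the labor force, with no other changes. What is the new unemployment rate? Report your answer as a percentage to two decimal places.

Initially, labor force = 2,155.14 + 193.26 = 2,348.40 thousand, so u = 193.26/2,348.40 = 8.23%.
After the change, unemployed and labor force both fall by 27.61 → E = 2,155.14, U = 165.65, labor force = 2,320.79 thousand.
New unemployment rate = 165.65 / 2,320.79 = 7.14%.

New unemployment rate ≈ 7.14%.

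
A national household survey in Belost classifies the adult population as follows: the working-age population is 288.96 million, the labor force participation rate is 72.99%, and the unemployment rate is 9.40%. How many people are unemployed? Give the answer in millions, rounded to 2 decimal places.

About 19.83 million are unemployed.

Labor force = 0.7299 × 288.96 = 210.91 million.
Unemployed = 0.0940 × 210.91 ≈ 19.83 million.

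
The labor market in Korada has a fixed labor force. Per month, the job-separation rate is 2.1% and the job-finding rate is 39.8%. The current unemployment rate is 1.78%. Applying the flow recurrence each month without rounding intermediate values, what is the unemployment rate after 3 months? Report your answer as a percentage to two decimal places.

With a fixed labor force, u_{t+1} = u_t + s·(1−u_t) − f·u_t = u_t·(1−s−f) + s.
Here 1−s−f = 0.581 and s = 0.021.
u_1 = 0.017800 × 0.581 + 0.021 = 0.031342.
u_2 = 0.031342 × 0.581 + 0.021 = 0.039210.
u_3 = 0.039210 × 0.581 + 0.021 = 0.043781.

Unemployment rate after three months ≈ 4.38%.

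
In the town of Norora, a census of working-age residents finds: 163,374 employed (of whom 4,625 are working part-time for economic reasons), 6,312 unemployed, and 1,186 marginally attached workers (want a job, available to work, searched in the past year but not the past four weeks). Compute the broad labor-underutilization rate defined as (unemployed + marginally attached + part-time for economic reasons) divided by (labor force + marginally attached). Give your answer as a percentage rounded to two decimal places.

Broad underutilization rate ≈ 7.09%.

Labor force = 163,374 + 6,312 = 169,686.
Numerator = 6,312 + 1,186 + 4,625 = 12,123.
Denominator = 169,686 + 1,186 = 170,872.
Broad rate = 12,123 / 170,872 = 7.09%.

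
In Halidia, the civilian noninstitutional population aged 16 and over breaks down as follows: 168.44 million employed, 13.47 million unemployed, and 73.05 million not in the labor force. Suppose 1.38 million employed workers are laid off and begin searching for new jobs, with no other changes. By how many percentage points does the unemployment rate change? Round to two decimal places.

Initially, labor force = 168.44 + 13.47 = 181.91 million, so u = 13.47/181.91 = 7.40%.
After the change, employed falls and unemployed rises by 1.38; labor force unchanged → E = 167.06, U = 14.85, labor force = 181.91 million.
New unemployment rate = 14.85 / 181.91 = 8.16%.
Change = 8.16% − 7.40% = +0.76 percentage points.

The unemployment rate changes by +0.76 percentage points.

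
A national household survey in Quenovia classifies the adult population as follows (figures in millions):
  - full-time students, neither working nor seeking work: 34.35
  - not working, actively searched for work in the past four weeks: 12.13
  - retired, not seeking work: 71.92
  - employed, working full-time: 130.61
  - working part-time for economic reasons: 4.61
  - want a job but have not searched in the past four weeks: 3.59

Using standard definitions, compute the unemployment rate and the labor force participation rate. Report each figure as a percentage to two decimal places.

Unemployment rate ≈ 8.23%; labor force participation rate ≈ 57.29%.

Employed = 130.61 + 4.61 = 135.22 million (anyone who worked, including part-time for economic reasons, counts as employed).
Unemployed = 12.13 million.
Labor force = 135.22 + 12.13 = 147.35 million.
Not in labor force = 34.35 + 71.92 + 3.59 = 109.86 million (those not working and not actively searching are outside the labor force — including those who want a job but have given up searching).
Civilian working-age population = 147.35 + 109.86 = 257.21 million.
Unemployment rate = 12.13 / 147.35 = 8.23%.
Labor force participation rate = 147.35 / 257.21 = 57.29%.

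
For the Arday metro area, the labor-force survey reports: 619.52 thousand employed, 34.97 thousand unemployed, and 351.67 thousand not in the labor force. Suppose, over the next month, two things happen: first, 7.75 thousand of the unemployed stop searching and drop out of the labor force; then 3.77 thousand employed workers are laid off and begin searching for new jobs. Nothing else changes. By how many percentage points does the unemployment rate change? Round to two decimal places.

The unemployment rate changes by −0.55 percentage points.

Initially, labor force = 619.52 + 34.97 = 654.49 thousand, so u = 34.97/654.49 = 5.34%.
After the first change, unemployed and labor force both fall by 7.75 → E = 619.52, U = 27.22, labor force = 646.74 thousand.
After the second change, employed falls and unemployed rises by 3.77; labor force unchanged → E = 615.75, U = 30.99, labor force = 646.74 thousand.
New unemployment rate = 30.99 / 646.74 = 4.79%.
Change = 4.79% − 5.34% = −0.55 percentage points.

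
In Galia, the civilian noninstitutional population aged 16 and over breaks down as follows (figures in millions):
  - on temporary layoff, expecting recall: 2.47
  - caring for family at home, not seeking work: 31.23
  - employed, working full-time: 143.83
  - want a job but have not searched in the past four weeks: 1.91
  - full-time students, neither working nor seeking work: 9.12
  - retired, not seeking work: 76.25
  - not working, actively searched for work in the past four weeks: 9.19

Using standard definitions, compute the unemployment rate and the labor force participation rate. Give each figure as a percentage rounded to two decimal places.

Employed = 143.83 million.
Unemployed = 2.47 + 9.19 = 11.66 million (jobless and actively searching, or on temporary layoff).
Labor force = 143.83 + 11.66 = 155.49 million.
Not in labor force = 31.23 + 1.91 + 9.12 + 76.25 = 118.51 million (those not working and not actively searching are outside the labor force — including those who want a job but have given up searching).
Civilian working-age population = 155.49 + 118.51 = 274.00 million.
Unemployment rate = 11.66 / 155.49 = 7.50%.
Labor force participation rate = 155.49 / 274.00 = 56.75%.

Unemployment rate ≈ 7.50%; labor force participation rate ≈ 56.75%.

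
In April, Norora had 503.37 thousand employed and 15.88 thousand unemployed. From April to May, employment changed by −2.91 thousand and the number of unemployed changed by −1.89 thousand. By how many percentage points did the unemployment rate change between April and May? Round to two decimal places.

April: labor force = 503.37 + 15.88 = 519.25; u = 15.88/519.25 = 3.06%.
May: labor force = 500.46 + 13.99 = 514.45; u = 13.99/514.45 = 2.72%.
Change = 2.72% − 3.06% = −0.34 pp.

The unemployment rate changed by −0.34 percentage points.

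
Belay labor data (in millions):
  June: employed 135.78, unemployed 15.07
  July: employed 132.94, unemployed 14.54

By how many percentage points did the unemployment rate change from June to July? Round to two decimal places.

The unemployment rate changed by −0.13 percentage points.

June: labor force = 135.78 + 15.07 = 150.85; u = 15.07/150.85 = 9.99%.
July: labor force = 132.94 + 14.54 = 147.48; u = 14.54/147.48 = 9.86%.
Change = 9.86% − 9.99% = −0.13 pp.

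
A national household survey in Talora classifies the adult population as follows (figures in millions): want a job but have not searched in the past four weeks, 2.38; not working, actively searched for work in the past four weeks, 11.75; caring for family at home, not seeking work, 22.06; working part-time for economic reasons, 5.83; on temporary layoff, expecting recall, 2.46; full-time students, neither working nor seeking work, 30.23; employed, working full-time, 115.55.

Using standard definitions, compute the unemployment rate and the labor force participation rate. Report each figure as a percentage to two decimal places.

Employed = 5.83 + 115.55 = 121.38 million (anyone who worked, including part-time for economic reasons, counts as employed).
Unemployed = 11.75 + 2.46 = 14.21 million (jobless and actively searching, or on temporary layoff).
Labor force = 121.38 + 14.21 = 135.59 million.
Not in labor force = 2.38 + 22.06 + 30.23 = 54.67 million (those not working and not actively searching are outside the labor force — including those who want a job but have given up searching).
Civilian working-age population = 135.59 + 54.67 = 190.26 million.
Unemployment rate = 14.21 / 135.59 = 10.48%.
Labor force participation rate = 135.59 / 190.26 = 71.27%.

Unemployment rate ≈ 10.48%; labor force participation rate ≈ 71.27%.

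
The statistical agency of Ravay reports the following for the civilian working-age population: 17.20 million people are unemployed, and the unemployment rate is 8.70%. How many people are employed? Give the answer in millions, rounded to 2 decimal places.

Labor force = U / u = 17.20 / 0.0870 ≈ 197.70 million.
Employed = labor force − unemployed = 197.70 − 17.20 = 180.50 million.

About 180.50 million are employed.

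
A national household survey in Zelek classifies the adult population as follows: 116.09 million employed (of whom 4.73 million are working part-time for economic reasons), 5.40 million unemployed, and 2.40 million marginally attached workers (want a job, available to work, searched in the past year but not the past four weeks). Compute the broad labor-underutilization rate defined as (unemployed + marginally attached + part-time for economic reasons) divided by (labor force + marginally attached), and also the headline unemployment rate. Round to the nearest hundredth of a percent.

Broad underutilization rate ≈ 10.11%; headline unemployment rate ≈ 4.44%.

Labor force = 116.09 + 5.40 = 121.49 million.
Numerator = 5.40 + 2.40 + 4.73 = 12.53 million.
Denominator = 121.49 + 2.40 = 123.89 million.
Broad rate = 12.53 / 123.89 = 10.11%.
Headline unemployment rate = 5.40 / 121.49 = 4.44%.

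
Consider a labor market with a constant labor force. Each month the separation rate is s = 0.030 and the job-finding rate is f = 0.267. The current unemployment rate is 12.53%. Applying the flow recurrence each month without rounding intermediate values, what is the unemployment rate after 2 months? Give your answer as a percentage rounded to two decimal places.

With a fixed labor force, u_{t+1} = u_t + s·(1−u_t) − f·u_t = u_t·(1−s−f) + s.
Here 1−s−f = 0.703 and s = 0.030.
u_1 = 0.125300 × 0.703 + 0.030 = 0.118086.
u_2 = 0.118086 × 0.703 + 0.030 = 0.113014.

Unemployment rate after two months ≈ 11.30%.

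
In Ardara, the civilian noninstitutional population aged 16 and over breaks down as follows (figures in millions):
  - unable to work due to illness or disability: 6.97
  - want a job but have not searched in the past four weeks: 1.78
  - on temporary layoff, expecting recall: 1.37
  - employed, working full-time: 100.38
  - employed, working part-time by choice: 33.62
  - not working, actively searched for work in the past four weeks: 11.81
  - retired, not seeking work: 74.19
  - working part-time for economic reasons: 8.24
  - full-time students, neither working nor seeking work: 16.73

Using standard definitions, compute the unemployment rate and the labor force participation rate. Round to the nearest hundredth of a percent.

Employed = 100.38 + 33.62 + 8.24 = 142.24 million (anyone who worked, including part-time for economic reasons, counts as employed).
Unemployed = 1.37 + 11.81 = 13.18 million (jobless and actively searching, or on temporary layoff).
Labor force = 142.24 + 13.18 = 155.42 million.
Not in labor force = 6.97 + 1.78 + 74.19 + 16.73 = 99.67 million (those not working and not actively searching are outside the labor force — including those who want a job but have given up searching).
Civilian working-age population = 155.42 + 99.67 = 255.09 million.
Unemployment rate = 13.18 / 155.42 = 8.48%.
Labor force participation rate = 155.42 / 255.09 = 60.93%.

Unemployment rate ≈ 8.48%; labor force participation rate ≈ 60.93%.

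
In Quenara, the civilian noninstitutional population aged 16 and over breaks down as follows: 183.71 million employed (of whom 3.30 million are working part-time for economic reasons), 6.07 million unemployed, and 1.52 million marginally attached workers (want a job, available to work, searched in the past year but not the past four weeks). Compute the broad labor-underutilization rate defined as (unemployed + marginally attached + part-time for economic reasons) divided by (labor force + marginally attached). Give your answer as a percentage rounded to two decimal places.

Labor force = 183.71 + 6.07 = 189.78 million.
Numerator = 6.07 + 1.52 + 3.30 = 10.89 million.
Denominator = 189.78 + 1.52 = 191.30 million.
Broad rate = 10.89 / 191.30 = 5.69%.

Broad underutilization rate ≈ 5.69%.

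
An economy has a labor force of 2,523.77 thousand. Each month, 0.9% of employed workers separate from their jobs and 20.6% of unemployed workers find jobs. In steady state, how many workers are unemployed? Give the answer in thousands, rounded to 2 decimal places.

About 105.65 thousand are unemployed in steady state.

Steady-state unemployment rate u* = s/(s+f) = 0.9/(0.9+20.6) = 0.041860.
Unemployed = u* × labor force = 0.041860 × 2,523.77 ≈ 105.65 thousand.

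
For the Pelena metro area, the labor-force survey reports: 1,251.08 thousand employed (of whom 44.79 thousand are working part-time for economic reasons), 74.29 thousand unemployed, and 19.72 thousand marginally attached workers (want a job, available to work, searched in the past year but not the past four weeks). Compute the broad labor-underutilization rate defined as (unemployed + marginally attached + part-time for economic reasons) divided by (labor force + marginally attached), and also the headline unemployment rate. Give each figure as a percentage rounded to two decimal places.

Labor force = 1,251.08 + 74.29 = 1,325.37 thousand.
Numerator = 74.29 + 19.72 + 44.79 = 138.80 thousand.
Denominator = 1,325.37 + 19.72 = 1,345.09 thousand.
Broad rate = 138.80 / 1,345.09 = 10.32%.
Headline unemployment rate = 74.29 / 1,325.37 = 5.61%.

Broad underutilization rate ≈ 10.32%; headline unemployment rate ≈ 5.61%.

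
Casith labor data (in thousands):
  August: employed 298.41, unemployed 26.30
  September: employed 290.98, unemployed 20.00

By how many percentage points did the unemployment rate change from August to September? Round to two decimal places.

The unemployment rate changed by −1.67 percentage points.

August: labor force = 298.41 + 26.30 = 324.71; u = 26.30/324.71 = 8.10%.
September: labor force = 290.98 + 20.00 = 310.98; u = 20.00/310.98 = 6.43%.
Change = 6.43% − 8.10% = −1.67 pp.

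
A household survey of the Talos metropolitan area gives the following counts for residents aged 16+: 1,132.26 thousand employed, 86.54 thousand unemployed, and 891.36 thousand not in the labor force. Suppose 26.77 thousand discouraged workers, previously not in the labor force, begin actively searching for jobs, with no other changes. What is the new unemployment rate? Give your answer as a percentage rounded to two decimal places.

Initially, labor force = 1,132.26 + 86.54 = 1,218.80 thousand, so u = 86.54/1,218.80 = 7.10%.
After the change, unemployed and labor force both rise by 26.77 → E = 1,132.26, U = 113.31, labor force = 1,245.57 thousand.
New unemployment rate = 113.31 / 1,245.57 = 9.10%.

New unemployment rate ≈ 9.10%.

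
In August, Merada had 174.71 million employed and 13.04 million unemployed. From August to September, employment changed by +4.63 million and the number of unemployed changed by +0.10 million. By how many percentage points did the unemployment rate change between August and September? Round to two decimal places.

August: labor force = 174.71 + 13.04 = 187.75; u = 13.04/187.75 = 6.95%.
September: labor force = 179.34 + 13.14 = 192.48; u = 13.14/192.48 = 6.83%.
Change = 6.83% − 6.95% = −0.12 pp.

The unemployment rate changed by −0.12 percentage points.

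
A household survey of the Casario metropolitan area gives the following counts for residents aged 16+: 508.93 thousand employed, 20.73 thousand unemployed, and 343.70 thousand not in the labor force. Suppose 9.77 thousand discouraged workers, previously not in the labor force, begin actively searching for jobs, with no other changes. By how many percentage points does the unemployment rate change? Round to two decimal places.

The unemployment rate changes by +1.74 percentage points.

Initially, labor force = 508.93 + 20.73 = 529.66 thousand, so u = 20.73/529.66 = 3.91%.
After the change, unemployed and labor force both rise by 9.77 → E = 508.93, U = 30.50, labor force = 539.43 thousand.
New unemployment rate = 30.50 / 539.43 = 5.65%.
Change = 5.65% − 3.91% = +1.74 percentage points.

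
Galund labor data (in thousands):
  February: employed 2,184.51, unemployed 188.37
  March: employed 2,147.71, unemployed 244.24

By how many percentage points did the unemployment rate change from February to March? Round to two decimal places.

The unemployment rate changed by +2.27 percentage points.

February: labor force = 2,184.51 + 188.37 = 2,372.88; u = 188.37/2,372.88 = 7.94%.
March: labor force = 2,147.71 + 244.24 = 2,391.95; u = 244.24/2,391.95 = 10.21%.
Change = 10.21% − 7.94% = +2.27 pp.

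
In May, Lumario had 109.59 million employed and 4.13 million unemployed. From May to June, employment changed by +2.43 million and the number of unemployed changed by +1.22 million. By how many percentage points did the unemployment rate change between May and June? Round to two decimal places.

May: labor force = 109.59 + 4.13 = 113.72; u = 4.13/113.72 = 3.63%.
June: labor force = 112.02 + 5.35 = 117.37; u = 5.35/117.37 = 4.56%.
Change = 4.56% − 3.63% = +0.93 pp.

The unemployment rate changed by +0.93 percentage points.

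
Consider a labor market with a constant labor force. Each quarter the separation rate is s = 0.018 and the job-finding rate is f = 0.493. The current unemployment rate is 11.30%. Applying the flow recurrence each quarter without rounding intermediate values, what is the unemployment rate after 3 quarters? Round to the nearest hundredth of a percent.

Unemployment rate after three quarters ≈ 4.43%.

With a fixed labor force, u_{t+1} = u_t + s·(1−u_t) − f·u_t = u_t·(1−s−f) + s.
Here 1−s−f = 0.489 and s = 0.018.
u_1 = 0.113000 × 0.489 + 0.018 = 0.073257.
u_2 = 0.073257 × 0.489 + 0.018 = 0.053823.
u_3 = 0.053823 × 0.489 + 0.018 = 0.044319.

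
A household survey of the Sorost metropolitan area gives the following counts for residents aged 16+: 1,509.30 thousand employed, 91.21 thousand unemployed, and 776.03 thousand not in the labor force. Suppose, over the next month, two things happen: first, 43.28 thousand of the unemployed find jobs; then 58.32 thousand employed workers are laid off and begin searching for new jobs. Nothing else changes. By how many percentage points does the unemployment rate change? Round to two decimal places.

Initially, labor force = 1,509.30 + 91.21 = 1,600.51 thousand, so u = 91.21/1,600.51 = 5.70%.
After the first change, unemployed falls and employed rises by 43.28; labor force unchanged → E = 1,552.58, U = 47.93, labor force = 1,600.51 thousand.
After the second change, employed falls and unemployed rises by 58.32; labor force unchanged → E = 1,494.26, U = 106.25, labor force = 1,600.51 thousand.
New unemployment rate = 106.25 / 1,600.51 = 6.64%.
Change = 6.64% − 5.70% = +0.94 percentage points.

The unemployment rate changes by +0.94 percentage points.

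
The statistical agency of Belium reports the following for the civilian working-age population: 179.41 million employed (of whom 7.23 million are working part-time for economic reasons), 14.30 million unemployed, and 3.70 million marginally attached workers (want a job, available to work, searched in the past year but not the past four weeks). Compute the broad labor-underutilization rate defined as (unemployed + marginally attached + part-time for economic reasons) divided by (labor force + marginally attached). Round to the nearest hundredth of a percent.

Broad underutilization rate ≈ 12.78%.

Labor force = 179.41 + 14.30 = 193.71 million.
Numerator = 14.30 + 3.70 + 7.23 = 25.23 million.
Denominator = 193.71 + 3.70 = 197.41 million.
Broad rate = 25.23 / 197.41 = 12.78%.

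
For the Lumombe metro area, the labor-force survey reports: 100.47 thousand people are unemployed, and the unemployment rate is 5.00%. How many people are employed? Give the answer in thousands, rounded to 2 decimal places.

About 1,908.93 thousand are employed.

Labor force = U / u = 100.47 / 0.0500 ≈ 2,009.40 thousand.
Employed = labor force − unemployed = 2,009.40 − 100.47 = 1,908.93 thousand.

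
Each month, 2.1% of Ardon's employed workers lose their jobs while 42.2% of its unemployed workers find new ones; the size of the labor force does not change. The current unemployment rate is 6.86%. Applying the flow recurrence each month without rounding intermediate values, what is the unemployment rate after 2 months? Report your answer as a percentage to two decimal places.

With a fixed labor force, u_{t+1} = u_t + s·(1−u_t) − f·u_t = u_t·(1−s−f) + s.
Here 1−s−f = 0.557 and s = 0.021.
u_1 = 0.068600 × 0.557 + 0.021 = 0.059210.
u_2 = 0.059210 × 0.557 + 0.021 = 0.053980.

Unemployment rate after two months ≈ 5.40%.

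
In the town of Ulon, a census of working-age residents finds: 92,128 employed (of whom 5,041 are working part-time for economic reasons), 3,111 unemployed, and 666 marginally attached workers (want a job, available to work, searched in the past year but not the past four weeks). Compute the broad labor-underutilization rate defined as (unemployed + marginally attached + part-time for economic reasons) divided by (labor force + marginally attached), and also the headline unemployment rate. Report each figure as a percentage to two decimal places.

Broad underutilization rate ≈ 9.19%; headline unemployment rate ≈ 3.27%.

Labor force = 92,128 + 3,111 = 95,239.
Numerator = 3,111 + 666 + 5,041 = 8,818.
Denominator = 95,239 + 666 = 95,905.
Broad rate = 8,818 / 95,905 = 9.19%.
Headline unemployment rate = 3,111 / 95,239 = 3.27%.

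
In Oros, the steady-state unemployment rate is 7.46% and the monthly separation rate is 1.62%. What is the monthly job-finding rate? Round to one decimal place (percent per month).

From u* = s/(s+f): f = s·(1−u)/u.
f = 1.62 × (1 − 0.0746) / 0.0746 = 1.4991 / 0.0746 ≈ 20.1% per month.

Job-finding rate ≈ 20.1% per month.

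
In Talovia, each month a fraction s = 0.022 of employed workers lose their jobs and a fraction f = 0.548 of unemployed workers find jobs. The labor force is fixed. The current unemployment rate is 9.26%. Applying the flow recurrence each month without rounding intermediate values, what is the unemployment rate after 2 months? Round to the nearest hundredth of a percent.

Unemployment rate after two months ≈ 4.86%.

With a fixed labor force, u_{t+1} = u_t + s·(1−u_t) − f·u_t = u_t·(1−s−f) + s.
Here 1−s−f = 0.430 and s = 0.022.
u_1 = 0.092600 × 0.430 + 0.022 = 0.061818.
u_2 = 0.061818 × 0.430 + 0.022 = 0.048582.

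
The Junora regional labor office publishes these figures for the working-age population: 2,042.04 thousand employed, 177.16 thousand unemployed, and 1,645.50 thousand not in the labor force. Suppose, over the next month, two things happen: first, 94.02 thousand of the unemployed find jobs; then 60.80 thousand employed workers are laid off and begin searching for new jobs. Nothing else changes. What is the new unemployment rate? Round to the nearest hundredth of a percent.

Initially, labor force = 2,042.04 + 177.16 = 2,219.20 thousand, so u = 177.16/2,219.20 = 7.98%.
After the first change, unemployed falls and employed rises by 94.02; labor force unchanged → E = 2,136.06, U = 83.14, labor force = 2,219.20 thousand.
After the second change, employed falls and unemployed rises by 60.80; labor force unchanged → E = 2,075.26, U = 143.94, labor force = 2,219.20 thousand.
New unemployment rate = 143.94 / 2,219.20 = 6.49%.

New unemployment rate ≈ 6.49%.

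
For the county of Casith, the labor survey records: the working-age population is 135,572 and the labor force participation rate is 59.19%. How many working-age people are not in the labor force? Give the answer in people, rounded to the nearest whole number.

About 55,327 are not in the labor force.

Share not in the labor force = 1 − 0.5919 = 0.4081.
Not in labor force = 0.4081 × 135,572 ≈ 55,327.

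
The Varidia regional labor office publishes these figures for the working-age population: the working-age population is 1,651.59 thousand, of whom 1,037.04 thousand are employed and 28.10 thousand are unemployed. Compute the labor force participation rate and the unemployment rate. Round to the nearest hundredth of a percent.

Labor force participation rate ≈ 64.49%; unemployment rate ≈ 2.64%.

Labor force = employed + unemployed = 1,037.04 + 28.10 = 1,065.14 thousand.
Unemployment rate = 28.10 / 1,065.14 = 2.64%.
Labor force participation rate = 1,065.14 / 1,651.59 = 64.49%.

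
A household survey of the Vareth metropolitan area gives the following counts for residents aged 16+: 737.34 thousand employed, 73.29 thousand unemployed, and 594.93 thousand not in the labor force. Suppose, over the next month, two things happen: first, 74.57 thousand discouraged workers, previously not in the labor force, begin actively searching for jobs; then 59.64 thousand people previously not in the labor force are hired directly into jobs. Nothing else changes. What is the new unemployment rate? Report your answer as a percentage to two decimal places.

Initially, labor force = 737.34 + 73.29 = 810.63 thousand, so u = 73.29/810.63 = 9.04%.
After the first change, unemployed and labor force both rise by 74.57 → E = 737.34, U = 147.86, labor force = 885.20 thousand.
After the second change, employed and labor force both rise by 59.64; unemployed unchanged → E = 796.98, U = 147.86, labor force = 944.84 thousand.
New unemployment rate = 147.86 / 944.84 = 15.65%.

New unemployment rate ≈ 15.65%.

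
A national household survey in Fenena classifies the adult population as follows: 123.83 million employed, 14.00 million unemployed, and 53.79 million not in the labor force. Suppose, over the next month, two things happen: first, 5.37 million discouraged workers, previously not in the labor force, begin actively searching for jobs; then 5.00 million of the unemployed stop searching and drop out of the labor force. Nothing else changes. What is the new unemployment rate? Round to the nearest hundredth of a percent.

New unemployment rate ≈ 10.40%.

Initially, labor force = 123.83 + 14.00 = 137.83 million, so u = 14.00/137.83 = 10.16%.
After the first change, unemployed and labor force both rise by 5.37 → E = 123.83, U = 19.37, labor force = 143.20 million.
After the second change, unemployed and labor force both fall by 5.00 → E = 123.83, U = 14.37, labor force = 138.20 million.
New unemployment rate = 14.37 / 138.20 = 10.40%.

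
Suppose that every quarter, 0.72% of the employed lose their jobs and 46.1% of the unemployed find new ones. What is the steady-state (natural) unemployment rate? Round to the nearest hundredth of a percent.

Steady-state unemployment rate ≈ 1.54%.

At steady state the flows balance: s·E = f·U, so U/(E+U) = s/(s+f).
u* = 0.72 / (0.72 + 46.1) = 0.72 / 46.82 = 1.54%.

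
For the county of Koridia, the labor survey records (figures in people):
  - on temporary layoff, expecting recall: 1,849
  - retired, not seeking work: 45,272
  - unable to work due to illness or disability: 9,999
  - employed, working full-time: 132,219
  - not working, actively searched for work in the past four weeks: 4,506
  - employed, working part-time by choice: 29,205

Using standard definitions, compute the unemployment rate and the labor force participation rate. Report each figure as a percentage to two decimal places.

Employed = 132,219 + 29,205 = 161,424.
Unemployed = 1,849 + 4,506 = 6,355 (jobless and actively searching, or on temporary layoff).
Labor force = 161,424 + 6,355 = 167,779.
Not in labor force = 45,272 + 9,999 = 55,271 (those not working and not actively searching are outside the labor force).
Civilian working-age population = 167,779 + 55,271 = 223,050.
Unemployment rate = 6,355 / 167,779 = 3.79%.
Labor force participation rate = 167,779 / 223,050 = 75.22%.

Unemployment rate ≈ 3.79%; labor force participation rate ≈ 75.22%.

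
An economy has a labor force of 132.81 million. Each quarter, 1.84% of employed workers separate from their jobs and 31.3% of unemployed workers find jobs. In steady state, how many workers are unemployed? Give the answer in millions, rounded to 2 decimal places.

About 7.37 million are unemployed in steady state.

Steady-state unemployment rate u* = s/(s+f) = 1.84/(1.84+31.3) = 0.055522.
Unemployed = u* × labor force = 0.055522 × 132.81 ≈ 7.37 million.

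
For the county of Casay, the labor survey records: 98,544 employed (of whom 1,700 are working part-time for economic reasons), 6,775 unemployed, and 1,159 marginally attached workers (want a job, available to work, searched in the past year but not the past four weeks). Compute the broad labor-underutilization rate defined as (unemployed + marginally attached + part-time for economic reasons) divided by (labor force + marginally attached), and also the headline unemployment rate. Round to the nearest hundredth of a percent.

Broad underutilization rate ≈ 9.05%; headline unemployment rate ≈ 6.43%.

Labor force = 98,544 + 6,775 = 105,319.
Numerator = 6,775 + 1,159 + 1,700 = 9,634.
Denominator = 105,319 + 1,159 = 106,478.
Broad rate = 9,634 / 106,478 = 9.05%.
Headline unemployment rate = 6,775 / 105,319 = 6.43%.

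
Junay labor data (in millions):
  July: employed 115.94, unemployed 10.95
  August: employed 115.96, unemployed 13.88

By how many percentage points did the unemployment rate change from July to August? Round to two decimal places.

The unemployment rate changed by +2.06 percentage points.

July: labor force = 115.94 + 10.95 = 126.89; u = 10.95/126.89 = 8.63%.
August: labor force = 115.96 + 13.88 = 129.84; u = 13.88/129.84 = 10.69%.
Change = 10.69% − 8.63% = +2.06 pp.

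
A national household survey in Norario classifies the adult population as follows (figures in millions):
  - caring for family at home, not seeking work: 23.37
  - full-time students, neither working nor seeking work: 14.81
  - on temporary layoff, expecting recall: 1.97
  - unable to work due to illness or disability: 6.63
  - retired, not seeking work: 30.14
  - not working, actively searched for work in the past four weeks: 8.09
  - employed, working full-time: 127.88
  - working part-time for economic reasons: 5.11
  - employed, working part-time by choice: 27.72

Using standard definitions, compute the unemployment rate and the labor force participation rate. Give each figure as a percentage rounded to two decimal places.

Employed = 127.88 + 5.11 + 27.72 = 160.71 million (anyone who worked, including part-time for economic reasons, counts as employed).
Unemployed = 1.97 + 8.09 = 10.06 million (jobless and actively searching, or on temporary layoff).
Labor force = 160.71 + 10.06 = 170.77 million.
Not in labor force = 23.37 + 14.81 + 6.63 + 30.14 = 74.95 million (those not working and not actively searching are outside the labor force).
Civilian working-age population = 170.77 + 74.95 = 245.72 million.
Unemployment rate = 10.06 / 170.77 = 5.89%.
Labor force participation rate = 170.77 / 245.72 = 69.50%.

Unemployment rate ≈ 5.89%; labor force participation rate ≈ 69.50%.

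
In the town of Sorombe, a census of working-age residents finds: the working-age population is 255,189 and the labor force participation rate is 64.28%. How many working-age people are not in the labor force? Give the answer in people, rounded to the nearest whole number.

About 91,154 are not in the labor force.

Share not in the labor force = 1 − 0.6428 = 0.3572.
Not in labor force = 0.3572 × 255,189 ≈ 91,154.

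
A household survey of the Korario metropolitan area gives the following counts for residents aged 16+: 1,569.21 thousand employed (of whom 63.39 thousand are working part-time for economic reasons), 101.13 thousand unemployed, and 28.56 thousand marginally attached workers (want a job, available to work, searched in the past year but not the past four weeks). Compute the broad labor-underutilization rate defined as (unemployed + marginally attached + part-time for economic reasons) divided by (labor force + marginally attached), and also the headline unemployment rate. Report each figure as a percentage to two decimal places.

Labor force = 1,569.21 + 101.13 = 1,670.34 thousand.
Numerator = 101.13 + 28.56 + 63.39 = 193.08 thousand.
Denominator = 1,670.34 + 28.56 = 1,698.90 thousand.
Broad rate = 193.08 / 1,698.90 = 11.37%.
Headline unemployment rate = 101.13 / 1,670.34 = 6.05%.

Broad underutilization rate ≈ 11.37%; headline unemployment rate ≈ 6.05%.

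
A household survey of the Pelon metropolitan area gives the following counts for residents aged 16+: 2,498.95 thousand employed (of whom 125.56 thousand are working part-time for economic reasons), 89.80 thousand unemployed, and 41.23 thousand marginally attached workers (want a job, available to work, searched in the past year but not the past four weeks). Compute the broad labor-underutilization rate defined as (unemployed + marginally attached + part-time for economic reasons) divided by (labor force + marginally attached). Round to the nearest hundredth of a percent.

Broad underutilization rate ≈ 9.76%.

Labor force = 2,498.95 + 89.80 = 2,588.75 thousand.
Numerator = 89.80 + 41.23 + 125.56 = 256.59 thousand.
Denominator = 2,588.75 + 41.23 = 2,629.98 thousand.
Broad rate = 256.59 / 2,629.98 = 9.76%.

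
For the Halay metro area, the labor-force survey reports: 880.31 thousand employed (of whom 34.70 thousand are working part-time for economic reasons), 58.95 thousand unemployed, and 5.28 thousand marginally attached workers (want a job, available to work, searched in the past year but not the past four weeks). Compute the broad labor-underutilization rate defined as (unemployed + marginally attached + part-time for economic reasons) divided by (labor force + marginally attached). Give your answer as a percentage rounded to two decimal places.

Broad underutilization rate ≈ 10.47%.

Labor force = 880.31 + 58.95 = 939.26 thousand.
Numerator = 58.95 + 5.28 + 34.70 = 98.93 thousand.
Denominator = 939.26 + 5.28 = 944.54 thousand.
Broad rate = 98.93 / 944.54 = 10.47%.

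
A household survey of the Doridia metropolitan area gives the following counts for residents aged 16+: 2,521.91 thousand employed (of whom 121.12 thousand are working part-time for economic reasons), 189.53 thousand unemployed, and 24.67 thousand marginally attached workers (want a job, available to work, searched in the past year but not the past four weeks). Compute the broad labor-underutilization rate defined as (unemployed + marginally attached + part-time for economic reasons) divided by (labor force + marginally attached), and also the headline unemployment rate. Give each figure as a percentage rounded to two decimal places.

Broad underutilization rate ≈ 12.26%; headline unemployment rate ≈ 6.99%.

Labor force = 2,521.91 + 189.53 = 2,711.44 thousand.
Numerator = 189.53 + 24.67 + 121.12 = 335.32 thousand.
Denominator = 2,711.44 + 24.67 = 2,736.11 thousand.
Broad rate = 335.32 / 2,736.11 = 12.26%.
Headline unemployment rate = 189.53 / 2,711.44 = 6.99%.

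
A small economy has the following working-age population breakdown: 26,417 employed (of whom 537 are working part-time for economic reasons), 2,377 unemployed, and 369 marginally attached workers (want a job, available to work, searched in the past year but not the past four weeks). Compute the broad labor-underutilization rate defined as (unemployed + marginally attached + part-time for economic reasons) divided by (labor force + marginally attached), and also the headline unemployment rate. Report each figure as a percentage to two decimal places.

Labor force = 26,417 + 2,377 = 28,794.
Numerator = 2,377 + 369 + 537 = 3,283.
Denominator = 28,794 + 369 = 29,163.
Broad rate = 3,283 / 29,163 = 11.26%.
Headline unemployment rate = 2,377 / 28,794 = 8.26%.

Broad underutilization rate ≈ 11.26%; headline unemployment rate ≈ 8.26%.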